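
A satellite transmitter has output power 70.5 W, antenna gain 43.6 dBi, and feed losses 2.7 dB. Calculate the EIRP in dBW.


Pt = 70.5 W = 18.4819 dBW
EIRP = Pt_dBW + Gt - losses = 18.4819 + 43.6 - 2.7 = 59.3819 dBW

59.3819 dBW


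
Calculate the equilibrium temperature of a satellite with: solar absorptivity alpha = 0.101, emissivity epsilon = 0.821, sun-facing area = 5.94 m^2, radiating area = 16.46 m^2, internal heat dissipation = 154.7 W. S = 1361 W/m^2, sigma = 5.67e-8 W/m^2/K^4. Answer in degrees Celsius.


Numerator = alpha*S*A_sun + Q_int = 0.101*1361*5.94 + 154.7 = 971.2183 W
Denominator = eps*sigma*A_rad = 0.821*5.67e-8*16.46 = 7.6622452e-07 W/K^4
T^4 = 1.2675375e+09 K^4
T = 188.6862 K = -84.4638 C

-84.4638 degrees Celsius


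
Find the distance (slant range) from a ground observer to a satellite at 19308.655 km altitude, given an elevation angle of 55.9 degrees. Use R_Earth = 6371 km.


h = 19308.655 km, el = 55.9 deg
d = -R_E*sin(el) + sqrt((R_E*sin(el))^2 + 2*R_E*h + h^2)
d = -6371.0000*sin(0.9756391) + sqrt((6371.0000*0.8280603)^2 + 2*6371.0000*19308.655 + 19308.655^2)
d = 20154.4631 km

20154.4631 km


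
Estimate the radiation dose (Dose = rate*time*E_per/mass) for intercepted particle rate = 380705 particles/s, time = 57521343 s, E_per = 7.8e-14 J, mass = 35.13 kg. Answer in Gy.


Total energy deposited = rate * time * E_per
  = 380705 * 57521343 * 7.8e-14 = 1.7081 J
Dose = E_total / mass = 1.7081 / 35.13
Dose = 0.04862214 Gy

0.0486 Gy


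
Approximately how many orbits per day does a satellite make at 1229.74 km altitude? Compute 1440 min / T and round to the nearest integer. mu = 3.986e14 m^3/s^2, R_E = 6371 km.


r = 7.60074e+06 m
T = 2*pi*sqrt(r^3/mu) = 6594.6999 s = 109.9117 min
revs/day = 1440 / 109.9117 = 13.1014
Rounded: 13 revolutions per day

13 revolutions per day


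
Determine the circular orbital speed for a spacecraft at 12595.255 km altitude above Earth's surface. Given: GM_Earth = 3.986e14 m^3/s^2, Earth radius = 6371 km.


r = R_E + alt = 6371.0 + 12595.255 = 18966.2550 km = 1.8966255e+07 m
v = sqrt(mu/r) = sqrt(3.986e14 / 1.8966255e+07) = 4584.3509 m/s = 4.5844 km/s

4.5844 km/s


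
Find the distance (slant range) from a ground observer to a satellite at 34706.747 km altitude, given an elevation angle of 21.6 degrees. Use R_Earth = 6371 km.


h = 34706.747 km, el = 21.6 deg
d = -R_E*sin(el) + sqrt((R_E*sin(el))^2 + 2*R_E*h + h^2)
d = -6371.0000*sin(0.3769911) + sqrt((6371.0000*0.3681246)^2 + 2*6371.0000*34706.747 + 34706.747^2)
d = 38303.0756 km

38303.0756 km


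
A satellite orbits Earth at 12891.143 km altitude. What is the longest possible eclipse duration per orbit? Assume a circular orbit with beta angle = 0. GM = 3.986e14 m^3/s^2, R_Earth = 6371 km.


r = 19262.1430 km
T = 443.4216 min
Eclipse fraction = arcsin(R_E/r)/pi = arcsin(6371.0000/19262.1430)/pi
= arcsin(0.3307524)/pi = 0.1073025
Eclipse duration = 0.1073025 * 443.4216 = 47.5802 min

47.5802 minutes


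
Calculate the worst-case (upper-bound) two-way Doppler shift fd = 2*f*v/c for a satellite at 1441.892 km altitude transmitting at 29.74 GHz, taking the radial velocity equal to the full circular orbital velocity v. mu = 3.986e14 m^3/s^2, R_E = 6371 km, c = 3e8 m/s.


r = 7.812892e+06 m
v = sqrt(mu/r) = 7142.7054 m/s (worst-case radial velocity)
f = 29.74 GHz = 2.974e+10 Hz
fd = 2*f*v/c = 2*2.974e+10*7142.7054/3.0e+08
fd = 1.4161604e+06 Hz

1.4162e+06 Hz


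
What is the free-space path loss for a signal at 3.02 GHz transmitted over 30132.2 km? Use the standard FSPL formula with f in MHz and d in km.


f = 3.02 GHz = 3020.0000 MHz
d = 30132.2 km
FSPL = 32.44 + 20*log10(3020.0000) + 20*log10(30132.2)
FSPL = 32.44 + 69.6001 + 89.5806
FSPL = 191.6208 dB

191.6208 dB


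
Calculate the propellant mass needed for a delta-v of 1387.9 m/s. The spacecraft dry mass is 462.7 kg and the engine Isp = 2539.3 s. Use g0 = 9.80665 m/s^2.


ve = Isp * g0 = 2539.3 * 9.80665 = 24902.026345 m/s
mass ratio = exp(dv/ve) = exp(1387.9/24902.026345) = 1.05731684
m_prop = m_dry * (mr - 1) = 462.7 * (1.05731684 - 1)
m_prop = 26.5205 kg

26.5205 kg


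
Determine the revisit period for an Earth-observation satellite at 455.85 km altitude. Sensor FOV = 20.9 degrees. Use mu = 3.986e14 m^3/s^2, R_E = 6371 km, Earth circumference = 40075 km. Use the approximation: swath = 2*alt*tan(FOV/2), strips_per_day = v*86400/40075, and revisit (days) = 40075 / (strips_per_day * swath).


swath = 2*455.85*tan(0.1823869) = 168.1508 km
v = sqrt(mu/r) = 7641.1455 m/s = 7.6411 km/s
strips/day = v*86400/40075 = 7.6411*86400/40075 = 16.4740
coverage/day = strips * swath = 16.4740 * 168.1508 = 2770.1139 km
revisit = 40075 / 2770.1139 = 14.4669 days

14.4669 days


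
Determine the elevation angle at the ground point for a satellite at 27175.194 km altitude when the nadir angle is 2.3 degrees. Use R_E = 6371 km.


r = R_E + alt = 33546.1940 km
Law of sines in the satellite / Earth-center / ground-point triangle:
  sin(nadir)/R_E = sin(90 + el)/r  =>  cos(el) = (r/R_E)*sin(nadir)
cos(el) = (33546.1940 / 6371.0000) * sin(2.3 deg) = 0.211312
el = arccos(0.211312) = 77.8007 deg
(Earth-central angle = 90 - nadir - el = 9.8993 deg)

77.8007 degrees


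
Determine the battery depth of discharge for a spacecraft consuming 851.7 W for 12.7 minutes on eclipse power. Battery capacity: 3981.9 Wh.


E_used = P * t / 60 = 851.7 * 12.7 / 60 = 180.2765 Wh
DOD = E_used / E_total * 100 = 180.2765 / 3981.9 * 100
DOD = 4.5274 %

4.5274 %


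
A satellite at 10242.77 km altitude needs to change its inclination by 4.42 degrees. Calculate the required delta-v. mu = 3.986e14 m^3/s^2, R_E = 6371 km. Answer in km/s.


r = 16613.7700 km = 1.661377e+07 m
V = sqrt(mu/r) = 4898.1779 m/s
di = 4.42 deg = 0.07714355 rad
dV = 2*V*sin(di/2) = 2*4898.1779*sin(0.03857178)
dV = 377.7692 m/s = 0.3777692 km/s

0.3778 km/s


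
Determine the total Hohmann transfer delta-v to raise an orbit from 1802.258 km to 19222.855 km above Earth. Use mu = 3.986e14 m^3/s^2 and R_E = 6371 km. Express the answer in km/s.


r1 = 8173.2580 km = 8.173258e+06 m
r2 = 25593.8550 km = 2.5593855e+07 m
dv1 = sqrt(mu/r1)*(sqrt(2*r2/(r1+r2)) - 1) = 1614.7215 m/s
dv2 = sqrt(mu/r2)*(1 - sqrt(2*r1/(r1+r2))) = 1200.6128 m/s
total dv = |dv1| + |dv2| = 1614.7215 + 1200.6128 = 2815.3343 m/s = 2.8153 km/s

2.8153 km/s


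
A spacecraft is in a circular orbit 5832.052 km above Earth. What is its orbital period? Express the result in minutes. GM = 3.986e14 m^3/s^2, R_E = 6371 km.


r = 12203.0520 km = 1.2203052e+07 m
T = 2*pi*sqrt(r^3/mu) = 2*pi*sqrt(1.8172111e+21 / 3.986e14)
T = 13415.7178 s = 223.5953 min

223.5953 minutes


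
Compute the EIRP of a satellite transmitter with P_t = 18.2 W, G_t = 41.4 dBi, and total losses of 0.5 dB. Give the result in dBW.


Pt = 18.2 W = 12.6007 dBW
EIRP = Pt_dBW + Gt - losses = 12.6007 + 41.4 - 0.5 = 53.5007 dBW

53.5007 dBW


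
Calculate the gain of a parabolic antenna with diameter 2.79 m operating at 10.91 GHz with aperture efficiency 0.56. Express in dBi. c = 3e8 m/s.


lambda = c/f = 3e8 / 1.091e+10 = 0.02749771 m
G = eta*(pi*D/lambda)^2 = 0.56*(pi*2.79/0.02749771)^2
G = 56898.8083 (linear)
G = 10*log10(56898.8083) = 47.5510 dBi

47.5510 dBi


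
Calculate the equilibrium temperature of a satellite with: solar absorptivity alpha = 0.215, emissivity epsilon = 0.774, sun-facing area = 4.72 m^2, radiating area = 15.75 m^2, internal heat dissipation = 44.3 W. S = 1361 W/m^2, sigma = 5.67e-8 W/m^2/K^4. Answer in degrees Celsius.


Numerator = alpha*S*A_sun + Q_int = 0.215*1361*4.72 + 44.3 = 1425.4428 W
Denominator = eps*sigma*A_rad = 0.774*5.67e-8*15.75 = 6.9120135e-07 W/K^4
T^4 = 2.0622685e+09 K^4
T = 213.1014 K = -60.0486 C

-60.0486 degrees Celsius


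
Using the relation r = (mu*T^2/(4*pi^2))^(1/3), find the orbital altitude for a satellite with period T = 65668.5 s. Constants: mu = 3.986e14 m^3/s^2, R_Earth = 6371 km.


T = 65668.5 s
r = (mu*T^2/(4*pi^2))^(1/3) = (3.986e14 * 65668.5^2 / (4*pi^2))^(1/3)
r = 3.5180115e+07 m = 35180.1146 km
alt = r - R_E = 35180.1146 - 6371 = 28809.1146 km

28809.1146 km


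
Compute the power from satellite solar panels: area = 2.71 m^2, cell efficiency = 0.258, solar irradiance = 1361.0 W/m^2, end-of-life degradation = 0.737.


P = area * eta * S * degradation
P = 2.71 * 0.258 * 1361.0 * 0.737
P = 701.3174 W

701.3174 W


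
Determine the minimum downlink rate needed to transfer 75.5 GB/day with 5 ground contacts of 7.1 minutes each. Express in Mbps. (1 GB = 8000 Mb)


total contact time = 5 * 7.1 * 60 = 2130.0000 s
data = 75.5 GB = 604000.0000 Mb
rate = 604000.0000 / 2130.0000 = 283.5681 Mbps

283.5681 Mbps


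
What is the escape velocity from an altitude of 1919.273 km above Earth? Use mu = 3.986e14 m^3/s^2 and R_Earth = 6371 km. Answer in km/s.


r = 6371.0 + 1919.273 = 8290.2730 km = 8.290273e+06 m
v_esc = sqrt(2*mu/r) = sqrt(2*3.986e14 / 8.290273e+06)
v_esc = 9806.1657 m/s = 9.8062 km/s

9.8062 km/s


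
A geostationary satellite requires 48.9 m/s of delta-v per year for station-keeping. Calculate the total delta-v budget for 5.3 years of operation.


dV = rate * years = 48.9 * 5.3
dV = 259.1700 m/s

259.1700 m/s


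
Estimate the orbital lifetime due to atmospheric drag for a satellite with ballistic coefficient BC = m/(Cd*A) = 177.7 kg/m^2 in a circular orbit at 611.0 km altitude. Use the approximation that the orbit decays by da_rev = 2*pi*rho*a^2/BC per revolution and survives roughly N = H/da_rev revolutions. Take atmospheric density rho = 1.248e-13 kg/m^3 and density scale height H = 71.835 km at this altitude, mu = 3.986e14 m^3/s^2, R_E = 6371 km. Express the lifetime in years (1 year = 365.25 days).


a = R_E + alt = 6982.0000 km = 6.982e+06 m
da_rev = 2*pi*rho*a^2/BC = 2*pi*1.248e-13*(6.982e+06)^2/177.7 = 0.215113029 m per revolution
N = H/da_rev = 71835.0000 m / 0.215113029 m = 333940.7216 revolutions
P = 2*pi*sqrt(a^3/mu) = 5806.0529 s
lifetime = N*P = 333940.7216 * 5806.0529 = 1.9388775e+09 s = 22440.7117 days
years = 22440.7117 / 365.25 = 61.4393 years

61.4393 years


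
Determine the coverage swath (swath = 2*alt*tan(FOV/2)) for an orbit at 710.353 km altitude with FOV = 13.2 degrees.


FOV = 13.2 deg = 0.2303835 rad
swath = 2 * alt * tan(FOV/2) = 2 * 710.353 * tan(0.1151917)
swath = 2 * 710.353 * 0.1157039
swath = 164.3813 km

164.3813 km


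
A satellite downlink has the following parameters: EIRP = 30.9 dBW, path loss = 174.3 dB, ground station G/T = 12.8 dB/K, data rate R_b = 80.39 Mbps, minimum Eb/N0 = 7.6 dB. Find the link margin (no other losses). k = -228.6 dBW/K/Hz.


C/N0 = EIRP - FSPL + G/T - k = 30.9 - 174.3 + 12.8 - (-228.6)
C/N0 = 98.0000 dB-Hz
R_b = 80.39 Mbps = 8.039e+07 bps -> 10*log10(R_b) = 79.0520 dB-Hz
Eb/N0 = C/N0 - 10*log10(R_b) = 98.0000 - 79.0520 = 18.9480 dB
Margin = Eb/N0 - Eb/N0_req = 18.9480 - 7.6 = 11.3480 dB (link closes)

11.3480 dB


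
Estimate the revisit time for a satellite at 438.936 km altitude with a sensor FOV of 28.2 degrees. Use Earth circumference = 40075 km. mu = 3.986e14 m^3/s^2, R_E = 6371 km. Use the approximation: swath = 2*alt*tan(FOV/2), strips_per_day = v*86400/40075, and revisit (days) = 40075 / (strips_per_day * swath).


swath = 2*438.936*tan(0.2460914) = 220.5062 km
v = sqrt(mu/r) = 7650.6288 m/s = 7.6506 km/s
strips/day = v*86400/40075 = 7.6506*86400/40075 = 16.4944
coverage/day = strips * swath = 16.4944 * 220.5062 = 3637.1244 km
revisit = 40075 / 3637.1244 = 11.0183 days

11.0183 days


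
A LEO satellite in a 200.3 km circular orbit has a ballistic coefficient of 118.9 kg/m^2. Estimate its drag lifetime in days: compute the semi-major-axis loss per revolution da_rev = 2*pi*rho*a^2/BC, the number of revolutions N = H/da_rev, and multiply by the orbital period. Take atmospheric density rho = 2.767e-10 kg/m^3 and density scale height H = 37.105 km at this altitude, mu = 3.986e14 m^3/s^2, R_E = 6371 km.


a = R_E + alt = 6571.3000 km = 6.5713e+06 m
da_rev = 2*pi*rho*a^2/BC = 2*pi*2.767e-10*(6.5713e+06)^2/118.9 = 631.407537 m per revolution
N = H/da_rev = 37105.0000 m / 631.407537 m = 58.7655 revolutions
P = 2*pi*sqrt(a^3/mu) = 5301.3706 s
lifetime = N*P = 58.7655 * 5301.3706 = 311537.8633 s = 3.6058 days

3.6058 days


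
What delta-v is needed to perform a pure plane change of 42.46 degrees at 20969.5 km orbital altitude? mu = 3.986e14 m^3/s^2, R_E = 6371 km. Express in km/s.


r = 27340.5000 km = 2.73405e+07 m
V = sqrt(mu/r) = 3818.2593 m/s
di = 42.46 deg = 0.7410668 rad
dV = 2*V*sin(di/2) = 2*3818.2593*sin(0.3705334)
dV = 2765.2803 m/s = 2.7653 km/s

2.7653 km/s


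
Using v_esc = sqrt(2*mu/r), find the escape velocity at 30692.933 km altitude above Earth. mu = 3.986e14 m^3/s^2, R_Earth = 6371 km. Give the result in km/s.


r = 6371.0 + 30692.933 = 37063.9330 km = 3.7063933e+07 m
v_esc = sqrt(2*mu/r) = sqrt(2*3.986e14 / 3.7063933e+07)
v_esc = 4637.7560 m/s = 4.6378 km/s

4.6378 km/s


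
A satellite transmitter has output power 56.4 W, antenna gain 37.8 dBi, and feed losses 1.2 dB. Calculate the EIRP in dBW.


Pt = 56.4 W = 17.5128 dBW
EIRP = Pt_dBW + Gt - losses = 17.5128 + 37.8 - 1.2 = 54.1128 dBW

54.1128 dBW


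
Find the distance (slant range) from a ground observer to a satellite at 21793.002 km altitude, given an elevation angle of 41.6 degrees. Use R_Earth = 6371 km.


h = 21793.002 km, el = 41.6 deg
d = -R_E*sin(el) + sqrt((R_E*sin(el))^2 + 2*R_E*h + h^2)
d = -6371.0000*sin(0.726057) + sqrt((6371.0000*0.6639262)^2 + 2*6371.0000*21793.002 + 21793.002^2)
d = 23528.2456 km

23528.2456 km


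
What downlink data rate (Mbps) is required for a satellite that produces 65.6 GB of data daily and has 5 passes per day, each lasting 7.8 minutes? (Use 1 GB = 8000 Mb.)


total contact time = 5 * 7.8 * 60 = 2340.0000 s
data = 65.6 GB = 524800.0000 Mb
rate = 524800.0000 / 2340.0000 = 224.2735 Mbps

224.2735 Mbps


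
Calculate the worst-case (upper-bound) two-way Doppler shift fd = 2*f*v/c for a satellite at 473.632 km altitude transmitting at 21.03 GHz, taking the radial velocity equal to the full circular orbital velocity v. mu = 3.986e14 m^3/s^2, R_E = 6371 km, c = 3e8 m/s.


r = 6.844632e+06 m
v = sqrt(mu/r) = 7631.2133 m/s (worst-case radial velocity)
f = 21.03 GHz = 2.103e+10 Hz
fd = 2*f*v/c = 2*2.103e+10*7631.2133/3.0e+08
fd = 1.0698961e+06 Hz

1.0699e+06 Hz


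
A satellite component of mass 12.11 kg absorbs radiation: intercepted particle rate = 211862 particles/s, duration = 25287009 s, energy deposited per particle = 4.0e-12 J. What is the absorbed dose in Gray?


Total energy deposited = rate * time * E_per
  = 211862 * 25287009 * 4.0e-12 = 21.4294 J
Dose = E_total / mass = 21.4294 / 12.11
Dose = 1.7696 Gy

1.7696 Gy


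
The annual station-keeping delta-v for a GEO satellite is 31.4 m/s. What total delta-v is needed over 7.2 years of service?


dV = rate * years = 31.4 * 7.2
dV = 226.0800 m/s

226.0800 m/s


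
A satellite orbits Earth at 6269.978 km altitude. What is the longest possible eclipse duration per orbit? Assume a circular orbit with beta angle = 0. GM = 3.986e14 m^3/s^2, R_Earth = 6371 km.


r = 12640.9780 km
T = 235.7388 min
Eclipse fraction = arcsin(R_E/r)/pi = arcsin(6371.0000/12640.9780)/pi
= arcsin(0.5039958)/pi = 0.1681373
Eclipse duration = 0.1681373 * 235.7388 = 39.6365 min

39.6365 minutes


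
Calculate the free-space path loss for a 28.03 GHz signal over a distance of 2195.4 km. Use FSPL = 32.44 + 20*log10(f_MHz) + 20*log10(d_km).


f = 28.03 GHz = 28030.0000 MHz
d = 2195.4 km
FSPL = 32.44 + 20*log10(28030.0000) + 20*log10(2195.4)
FSPL = 32.44 + 88.9525 + 66.8303
FSPL = 188.2227 dB

188.2227 dB


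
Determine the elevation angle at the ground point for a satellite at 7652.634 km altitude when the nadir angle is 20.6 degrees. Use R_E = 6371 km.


r = R_E + alt = 14023.6340 km
Law of sines in the satellite / Earth-center / ground-point triangle:
  sin(nadir)/R_E = sin(90 + el)/r  =>  cos(el) = (r/R_E)*sin(nadir)
cos(el) = (14023.6340 / 6371.0000) * sin(20.6 deg) = 0.7744622
el = arccos(0.7744622) = 39.2437 deg
(Earth-central angle = 90 - nadir - el = 30.1563 deg)

39.2437 degrees


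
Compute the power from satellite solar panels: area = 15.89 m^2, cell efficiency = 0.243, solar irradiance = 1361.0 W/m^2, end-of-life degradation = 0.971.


P = area * eta * S * degradation
P = 15.89 * 0.243 * 1361.0 * 0.971
P = 5102.7880 W

5102.7880 W


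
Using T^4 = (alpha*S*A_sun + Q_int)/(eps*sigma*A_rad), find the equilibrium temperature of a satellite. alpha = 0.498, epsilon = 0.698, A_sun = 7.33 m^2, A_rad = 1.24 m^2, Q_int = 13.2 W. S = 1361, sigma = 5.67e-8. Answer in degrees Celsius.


Numerator = alpha*S*A_sun + Q_int = 0.498*1361*7.33 + 13.2 = 4981.3127 W
Denominator = eps*sigma*A_rad = 0.698*5.67e-8*1.24 = 4.9074984e-08 W/K^4
T^4 = 1.0150411e+11 K^4
T = 564.4441 K = 291.2941 C

291.2941 degrees Celsius


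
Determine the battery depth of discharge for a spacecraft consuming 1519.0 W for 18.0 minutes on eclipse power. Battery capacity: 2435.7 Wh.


E_used = P * t / 60 = 1519.0 * 18.0 / 60 = 455.7000 Wh
DOD = E_used / E_total * 100 = 455.7000 / 2435.7 * 100
DOD = 18.7092 %

18.7092 %


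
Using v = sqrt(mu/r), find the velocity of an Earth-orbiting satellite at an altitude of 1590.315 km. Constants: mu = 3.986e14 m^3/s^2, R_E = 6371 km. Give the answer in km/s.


r = R_E + alt = 6371.0 + 1590.315 = 7961.3150 km = 7.961315e+06 m
v = sqrt(mu/r) = sqrt(3.986e14 / 7.961315e+06) = 7075.8113 m/s = 7.0758 km/s

7.0758 km/s


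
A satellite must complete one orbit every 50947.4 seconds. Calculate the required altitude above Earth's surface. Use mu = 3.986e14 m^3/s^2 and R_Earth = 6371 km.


T = 50947.4 s
r = (mu*T^2/(4*pi^2))^(1/3) = (3.986e14 * 50947.4^2 / (4*pi^2))^(1/3)
r = 2.9703471e+07 m = 29703.4711 km
alt = r - R_E = 29703.4711 - 6371 = 23332.4711 km

23332.4711 km


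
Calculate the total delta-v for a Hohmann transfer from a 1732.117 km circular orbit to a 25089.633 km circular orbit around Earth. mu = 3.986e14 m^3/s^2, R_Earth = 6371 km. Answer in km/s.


r1 = 8103.1170 km = 8.103117e+06 m
r2 = 31460.6330 km = 3.1460633e+07 m
dv1 = sqrt(mu/r1)*(sqrt(2*r2/(r1+r2)) - 1) = 1831.2674 m/s
dv2 = sqrt(mu/r2)*(1 - sqrt(2*r1/(r1+r2))) = 1281.3432 m/s
total dv = |dv1| + |dv2| = 1831.2674 + 1281.3432 = 3112.6106 m/s = 3.1126 km/s

3.1126 km/s


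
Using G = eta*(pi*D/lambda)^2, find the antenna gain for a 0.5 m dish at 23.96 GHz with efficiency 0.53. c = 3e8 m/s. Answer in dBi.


lambda = c/f = 3e8 / 2.396e+10 = 0.01252087 m
G = eta*(pi*D/lambda)^2 = 0.53*(pi*0.5/0.01252087)^2
G = 8341.5497 (linear)
G = 10*log10(8341.5497) = 39.2125 dBi

39.2125 dBi


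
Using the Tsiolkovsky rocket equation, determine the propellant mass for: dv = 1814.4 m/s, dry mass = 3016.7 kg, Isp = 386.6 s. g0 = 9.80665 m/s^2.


ve = Isp * g0 = 386.6 * 9.80665 = 3791.250890 m/s
mass ratio = exp(dv/ve) = exp(1814.4/3791.250890) = 1.61377403
m_prop = m_dry * (mr - 1) = 3016.7 * (1.61377403 - 1)
m_prop = 1851.5721 kg

1851.5721 kg


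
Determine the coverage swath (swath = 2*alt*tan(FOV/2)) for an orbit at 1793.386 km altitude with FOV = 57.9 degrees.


FOV = 57.9 deg = 1.0105 rad
swath = 2 * alt * tan(FOV/2) = 2 * 1793.386 * tan(0.5052728)
swath = 2 * 1793.386 * 0.5531688
swath = 1984.0904 km

1984.0904 km


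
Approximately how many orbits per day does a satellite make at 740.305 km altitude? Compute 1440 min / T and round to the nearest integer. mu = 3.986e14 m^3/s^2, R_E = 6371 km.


r = 7.111305e+06 m
T = 2*pi*sqrt(r^3/mu) = 5968.0875 s = 99.4681 min
revs/day = 1440 / 99.4681 = 14.4770
Rounded: 14 revolutions per day

14 revolutions per day


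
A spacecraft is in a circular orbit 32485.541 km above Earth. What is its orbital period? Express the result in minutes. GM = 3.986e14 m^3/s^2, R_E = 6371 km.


r = 38856.5410 km = 3.8856541e+07 m
T = 2*pi*sqrt(r^3/mu) = 2*pi*sqrt(5.8666802e+22 / 3.986e14)
T = 76226.7541 s = 1270.4459 min

1270.4459 minutes


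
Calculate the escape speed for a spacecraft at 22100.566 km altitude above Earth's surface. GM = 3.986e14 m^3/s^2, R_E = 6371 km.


r = 6371.0 + 22100.566 = 28471.5660 km = 2.8471566e+07 m
v_esc = sqrt(2*mu/r) = sqrt(2*3.986e14 / 2.8471566e+07)
v_esc = 5291.4899 m/s = 5.2915 km/s

5.2915 km/s


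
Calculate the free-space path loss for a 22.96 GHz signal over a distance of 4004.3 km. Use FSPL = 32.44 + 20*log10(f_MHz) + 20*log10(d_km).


f = 22.96 GHz = 22960.0000 MHz
d = 4004.3 km
FSPL = 32.44 + 20*log10(22960.0000) + 20*log10(4004.3)
FSPL = 32.44 + 87.2194 + 72.0505
FSPL = 191.7100 dB

191.7100 dB


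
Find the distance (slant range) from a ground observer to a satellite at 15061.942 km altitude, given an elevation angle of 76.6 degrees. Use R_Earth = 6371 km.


h = 15061.942 km, el = 76.6 deg
d = -R_E*sin(el) + sqrt((R_E*sin(el))^2 + 2*R_E*h + h^2)
d = -6371.0000*sin(1.3369) + sqrt((6371.0000*0.9727759)^2 + 2*6371.0000*15061.942 + 15061.942^2)
d = 15184.4712 km

15184.4712 km


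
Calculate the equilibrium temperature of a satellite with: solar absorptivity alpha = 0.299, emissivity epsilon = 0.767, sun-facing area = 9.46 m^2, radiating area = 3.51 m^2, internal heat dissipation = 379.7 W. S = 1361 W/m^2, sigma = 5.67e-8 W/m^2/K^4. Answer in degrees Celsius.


Numerator = alpha*S*A_sun + Q_int = 0.299*1361*9.46 + 379.7 = 4229.3429 W
Denominator = eps*sigma*A_rad = 0.767*5.67e-8*3.51 = 1.5264604e-07 W/K^4
T^4 = 2.7706863e+10 K^4
T = 407.9875 K = 134.8375 C

134.8375 degrees Celsius


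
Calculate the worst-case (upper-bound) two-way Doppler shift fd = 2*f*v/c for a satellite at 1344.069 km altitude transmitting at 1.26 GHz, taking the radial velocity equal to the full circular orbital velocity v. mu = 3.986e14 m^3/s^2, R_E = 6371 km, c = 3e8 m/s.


r = 7.715069e+06 m
v = sqrt(mu/r) = 7187.8456 m/s (worst-case radial velocity)
f = 1.26 GHz = 1.26e+09 Hz
fd = 2*f*v/c = 2*1.26e+09*7187.8456/3.0e+08
fd = 60377.9031 Hz

60377.9031 Hz


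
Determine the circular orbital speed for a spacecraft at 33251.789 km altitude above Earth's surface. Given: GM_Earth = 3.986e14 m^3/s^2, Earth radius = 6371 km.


r = R_E + alt = 6371.0 + 33251.789 = 39622.7890 km = 3.9622789e+07 m
v = sqrt(mu/r) = sqrt(3.986e14 / 3.9622789e+07) = 3171.7294 m/s = 3.1717 km/s

3.1717 km/s


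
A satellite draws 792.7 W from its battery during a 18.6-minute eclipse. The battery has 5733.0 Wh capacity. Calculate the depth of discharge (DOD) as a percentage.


E_used = P * t / 60 = 792.7 * 18.6 / 60 = 245.7370 Wh
DOD = E_used / E_total * 100 = 245.7370 / 5733.0 * 100
DOD = 4.2864 %

4.2864 %


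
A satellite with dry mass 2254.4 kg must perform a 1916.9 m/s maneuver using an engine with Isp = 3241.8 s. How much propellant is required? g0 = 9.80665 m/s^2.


ve = Isp * g0 = 3241.8 * 9.80665 = 31791.197970 m/s
mass ratio = exp(dv/ve) = exp(1916.9/31791.197970) = 1.06215150
m_prop = m_dry * (mr - 1) = 2254.4 * (1.06215150 - 1)
m_prop = 140.1143 kg

140.1143 kg


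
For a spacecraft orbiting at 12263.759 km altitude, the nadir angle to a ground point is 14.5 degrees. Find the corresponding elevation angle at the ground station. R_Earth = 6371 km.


r = R_E + alt = 18634.7590 km
Law of sines in the satellite / Earth-center / ground-point triangle:
  sin(nadir)/R_E = sin(90 + el)/r  =>  cos(el) = (r/R_E)*sin(nadir)
cos(el) = (18634.7590 / 6371.0000) * sin(14.5 deg) = 0.7323452
el = arccos(0.7323452) = 42.9166 deg
(Earth-central angle = 90 - nadir - el = 32.5834 deg)

42.9166 degrees


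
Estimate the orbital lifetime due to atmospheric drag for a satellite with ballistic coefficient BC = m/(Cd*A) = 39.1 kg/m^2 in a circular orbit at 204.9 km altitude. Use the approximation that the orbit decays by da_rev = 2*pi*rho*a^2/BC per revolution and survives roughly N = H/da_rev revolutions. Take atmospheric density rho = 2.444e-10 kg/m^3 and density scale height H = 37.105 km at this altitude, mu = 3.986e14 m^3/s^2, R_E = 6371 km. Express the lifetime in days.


a = R_E + alt = 6575.9000 km = 6.5759e+06 m
da_rev = 2*pi*rho*a^2/BC = 2*pi*2.444e-10*(6.5759e+06)^2/39.1 = 1698.301187 m per revolution
N = H/da_rev = 37105.0000 m / 1698.301187 m = 21.8483 revolutions
P = 2*pi*sqrt(a^3/mu) = 5306.9381 s
lifetime = N*P = 21.8483 * 5306.9381 = 115947.5949 s = 1.3420 days

1.3420 days


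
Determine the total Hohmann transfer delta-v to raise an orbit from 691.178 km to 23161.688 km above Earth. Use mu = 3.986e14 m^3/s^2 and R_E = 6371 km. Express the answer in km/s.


r1 = 7062.1780 km = 7.062178e+06 m
r2 = 29532.6880 km = 2.9532688e+07 m
dv1 = sqrt(mu/r1)*(sqrt(2*r2/(r1+r2)) - 1) = 2031.7993 m/s
dv2 = sqrt(mu/r2)*(1 - sqrt(2*r1/(r1+r2))) = 1391.4158 m/s
total dv = |dv1| + |dv2| = 2031.7993 + 1391.4158 = 3423.2151 m/s = 3.4232 km/s

3.4232 km/s


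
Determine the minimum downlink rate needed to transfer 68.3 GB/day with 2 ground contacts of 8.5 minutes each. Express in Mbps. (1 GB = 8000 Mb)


total contact time = 2 * 8.5 * 60 = 1020.0000 s
data = 68.3 GB = 546400.0000 Mb
rate = 546400.0000 / 1020.0000 = 535.6863 Mbps

535.6863 Mbps


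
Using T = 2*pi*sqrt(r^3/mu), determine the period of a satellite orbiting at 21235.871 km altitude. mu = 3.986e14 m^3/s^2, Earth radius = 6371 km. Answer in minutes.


r = 27606.8710 km = 2.7606871e+07 m
T = 2*pi*sqrt(r^3/mu) = 2*pi*sqrt(2.1040282e+22 / 3.986e14)
T = 45649.6025 s = 760.8267 min

760.8267 minutes


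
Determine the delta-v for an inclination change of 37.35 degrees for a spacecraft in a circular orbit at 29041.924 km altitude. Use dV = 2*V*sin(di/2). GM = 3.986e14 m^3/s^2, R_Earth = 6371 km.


r = 35412.9240 km = 3.5412924e+07 m
V = sqrt(mu/r) = 3354.9631 m/s
di = 37.35 deg = 0.6518805 rad
dV = 2*V*sin(di/2) = 2*3354.9631*sin(0.3259402)
dV = 2148.5161 m/s = 2.1485 km/s

2.1485 km/s


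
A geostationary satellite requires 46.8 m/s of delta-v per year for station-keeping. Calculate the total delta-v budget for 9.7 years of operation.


dV = rate * years = 46.8 * 9.7
dV = 453.9600 m/s

453.9600 m/s


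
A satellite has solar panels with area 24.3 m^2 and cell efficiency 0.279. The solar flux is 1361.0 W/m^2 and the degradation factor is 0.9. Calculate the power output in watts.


P = area * eta * S * degradation
P = 24.3 * 0.279 * 1361.0 * 0.9
P = 8304.4545 W

8304.4545 W


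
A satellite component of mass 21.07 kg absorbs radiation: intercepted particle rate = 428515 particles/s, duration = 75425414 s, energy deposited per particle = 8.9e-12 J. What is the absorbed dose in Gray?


Total energy deposited = rate * time * E_per
  = 428515 * 75425414 * 8.9e-12 = 287.6562 J
Dose = E_total / mass = 287.6562 / 21.07
Dose = 13.6524 Gy

13.6524 Gy


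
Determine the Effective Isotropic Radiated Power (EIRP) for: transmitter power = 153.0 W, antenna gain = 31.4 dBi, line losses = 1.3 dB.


Pt = 153.0 W = 21.8469 dBW
EIRP = Pt_dBW + Gt - losses = 21.8469 + 31.4 - 1.3 = 51.9469 dBW

51.9469 dBW


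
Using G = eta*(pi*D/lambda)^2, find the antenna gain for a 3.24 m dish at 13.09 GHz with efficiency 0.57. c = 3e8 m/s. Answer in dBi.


lambda = c/f = 3e8 / 1.309e+10 = 0.02291826 m
G = eta*(pi*D/lambda)^2 = 0.57*(pi*3.24/0.02291826)^2
G = 112434.9692 (linear)
G = 10*log10(112434.9692) = 50.5090 dBi

50.5090 dBi


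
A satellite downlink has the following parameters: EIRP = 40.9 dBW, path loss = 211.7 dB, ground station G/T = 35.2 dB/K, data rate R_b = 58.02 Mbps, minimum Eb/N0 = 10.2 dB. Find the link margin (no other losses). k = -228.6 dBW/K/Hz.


C/N0 = EIRP - FSPL + G/T - k = 40.9 - 211.7 + 35.2 - (-228.6)
C/N0 = 93.0000 dB-Hz
R_b = 58.02 Mbps = 5.802e+07 bps -> 10*log10(R_b) = 77.6358 dB-Hz
Eb/N0 = C/N0 - 10*log10(R_b) = 93.0000 - 77.6358 = 15.3642 dB
Margin = Eb/N0 - Eb/N0_req = 15.3642 - 10.2 = 5.1642 dB (link closes)

5.1642 dB


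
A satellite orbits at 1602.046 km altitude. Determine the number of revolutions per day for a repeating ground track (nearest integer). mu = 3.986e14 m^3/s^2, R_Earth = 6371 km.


r = 7.973046e+06 m
T = 2*pi*sqrt(r^3/mu) = 7085.1268 s = 118.0854 min
revs/day = 1440 / 118.0854 = 12.1946
Rounded: 12 revolutions per day

12 revolutions per day


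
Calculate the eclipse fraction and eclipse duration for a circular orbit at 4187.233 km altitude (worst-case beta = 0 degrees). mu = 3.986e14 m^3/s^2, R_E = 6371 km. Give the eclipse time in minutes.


r = 10558.2330 km
T = 179.9479 min
Eclipse fraction = arcsin(R_E/r)/pi = arcsin(6371.0000/10558.2330)/pi
= arcsin(0.6034154)/pi = 0.2061939
Eclipse duration = 0.2061939 * 179.9479 = 37.1042 min

37.1042 minutes


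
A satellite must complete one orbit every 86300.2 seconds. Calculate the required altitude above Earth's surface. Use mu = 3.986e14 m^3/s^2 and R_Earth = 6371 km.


T = 86300.2 s
r = (mu*T^2/(4*pi^2))^(1/3) = (3.986e14 * 86300.2^2 / (4*pi^2))^(1/3)
r = 4.2208546e+07 m = 42208.5456 km
alt = r - R_E = 42208.5456 - 6371 = 35837.5456 km

35837.5456 km


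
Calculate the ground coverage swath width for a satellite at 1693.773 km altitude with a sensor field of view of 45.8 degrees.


FOV = 45.8 deg = 0.7993608 rad
swath = 2 * alt * tan(FOV/2) = 2 * 1693.773 * tan(0.3996804)
swath = 2 * 1693.773 * 0.4224165
swath = 1430.9555 km

1430.9555 km


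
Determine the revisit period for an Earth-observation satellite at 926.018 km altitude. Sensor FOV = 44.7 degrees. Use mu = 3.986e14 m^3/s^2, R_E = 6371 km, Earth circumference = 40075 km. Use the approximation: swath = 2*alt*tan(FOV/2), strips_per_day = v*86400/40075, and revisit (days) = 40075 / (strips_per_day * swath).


swath = 2*926.018*tan(0.3900811) = 761.4641 km
v = sqrt(mu/r) = 7390.8764 m/s = 7.3909 km/s
strips/day = v*86400/40075 = 7.3909*86400/40075 = 15.9344
coverage/day = strips * swath = 15.9344 * 761.4641 = 12133.4851 km
revisit = 40075 / 12133.4851 = 3.3028 days

3.3028 days


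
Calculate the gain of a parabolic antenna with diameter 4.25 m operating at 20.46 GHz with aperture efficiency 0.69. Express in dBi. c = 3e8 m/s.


lambda = c/f = 3e8 / 2.046e+10 = 0.01466276 m
G = eta*(pi*D/lambda)^2 = 0.69*(pi*4.25/0.01466276)^2
G = 572130.9547 (linear)
G = 10*log10(572130.9547) = 57.5750 dBi

57.5750 dBi


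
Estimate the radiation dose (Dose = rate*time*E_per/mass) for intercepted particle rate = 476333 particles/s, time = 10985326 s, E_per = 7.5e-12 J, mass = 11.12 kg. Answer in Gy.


Total energy deposited = rate * time * E_per
  = 476333 * 10985326 * 7.5e-12 = 39.2450 J
Dose = E_total / mass = 39.2450 / 11.12
Dose = 3.5292 Gy

3.5292 Gy


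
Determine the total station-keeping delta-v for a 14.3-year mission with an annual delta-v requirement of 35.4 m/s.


dV = rate * years = 35.4 * 14.3
dV = 506.2200 m/s

506.2200 m/s


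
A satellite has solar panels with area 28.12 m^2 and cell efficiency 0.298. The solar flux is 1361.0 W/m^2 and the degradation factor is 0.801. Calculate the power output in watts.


P = area * eta * S * degradation
P = 28.12 * 0.298 * 1361.0 * 0.801
P = 9135.2875 W

9135.2875 W


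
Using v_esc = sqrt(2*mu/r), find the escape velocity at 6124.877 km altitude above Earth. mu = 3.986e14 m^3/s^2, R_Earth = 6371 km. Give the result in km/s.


r = 6371.0 + 6124.877 = 12495.8770 km = 1.2495877e+07 m
v_esc = sqrt(2*mu/r) = sqrt(2*3.986e14 / 1.2495877e+07)
v_esc = 7987.3051 m/s = 7.9873 km/s

7.9873 km/s


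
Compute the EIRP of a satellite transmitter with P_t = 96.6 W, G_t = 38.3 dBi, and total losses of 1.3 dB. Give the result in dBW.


Pt = 96.6 W = 19.8498 dBW
EIRP = Pt_dBW + Gt - losses = 19.8498 + 38.3 - 1.3 = 56.8498 dBW

56.8498 dBW


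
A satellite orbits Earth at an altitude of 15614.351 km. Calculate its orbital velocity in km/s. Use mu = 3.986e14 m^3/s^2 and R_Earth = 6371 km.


r = R_E + alt = 6371.0 + 15614.351 = 21985.3510 km = 2.1985351e+07 m
v = sqrt(mu/r) = sqrt(3.986e14 / 2.1985351e+07) = 4257.9636 m/s = 4.2580 km/s

4.2580 km/s


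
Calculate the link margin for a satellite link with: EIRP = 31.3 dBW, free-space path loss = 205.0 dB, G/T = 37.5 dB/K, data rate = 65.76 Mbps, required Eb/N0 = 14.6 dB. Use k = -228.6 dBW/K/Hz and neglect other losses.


C/N0 = EIRP - FSPL + G/T - k = 31.3 - 205.0 + 37.5 - (-228.6)
C/N0 = 92.4000 dB-Hz
R_b = 65.76 Mbps = 6.576e+07 bps -> 10*log10(R_b) = 78.1796 dB-Hz
Eb/N0 = C/N0 - 10*log10(R_b) = 92.4000 - 78.1796 = 14.2204 dB
Margin = Eb/N0 - Eb/N0_req = 14.2204 - 14.6 = -0.379618 dB (negative margin: link does not close)

-0.3796 dB


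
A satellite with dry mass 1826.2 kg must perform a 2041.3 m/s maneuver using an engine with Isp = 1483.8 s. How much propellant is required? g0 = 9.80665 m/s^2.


ve = Isp * g0 = 1483.8 * 9.80665 = 14551.107270 m/s
mass ratio = exp(dv/ve) = exp(2041.3/14551.107270) = 1.15060151
m_prop = m_dry * (mr - 1) = 1826.2 * (1.15060151 - 1)
m_prop = 275.0285 kg

275.0285 kg


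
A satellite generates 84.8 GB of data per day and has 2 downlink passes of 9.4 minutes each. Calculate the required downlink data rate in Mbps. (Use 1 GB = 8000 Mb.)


total contact time = 2 * 9.4 * 60 = 1128.0000 s
data = 84.8 GB = 678400.0000 Mb
rate = 678400.0000 / 1128.0000 = 601.4184 Mbps

601.4184 Mbps


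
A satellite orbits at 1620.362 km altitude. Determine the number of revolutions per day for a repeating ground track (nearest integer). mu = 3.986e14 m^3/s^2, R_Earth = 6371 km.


r = 7.991362e+06 m
T = 2*pi*sqrt(r^3/mu) = 7109.5551 s = 118.4926 min
revs/day = 1440 / 118.4926 = 12.1527
Rounded: 12 revolutions per day

12 revolutions per day


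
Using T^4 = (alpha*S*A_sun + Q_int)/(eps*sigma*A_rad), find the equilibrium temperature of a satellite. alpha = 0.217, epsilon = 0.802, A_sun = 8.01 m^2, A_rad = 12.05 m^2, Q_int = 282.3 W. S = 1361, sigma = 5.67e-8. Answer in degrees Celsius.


Numerator = alpha*S*A_sun + Q_int = 0.217*1361*8.01 + 282.3 = 2647.9494 W
Denominator = eps*sigma*A_rad = 0.802*5.67e-8*12.05 = 5.4795447e-07 W/K^4
T^4 = 4.8324259e+09 K^4
T = 263.6582 K = -9.4918 C

-9.4918 degrees Celsius


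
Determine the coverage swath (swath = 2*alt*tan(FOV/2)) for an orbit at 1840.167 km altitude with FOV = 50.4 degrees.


FOV = 50.4 deg = 0.8796459 rad
swath = 2 * alt * tan(FOV/2) = 2 * 1840.167 * tan(0.439823)
swath = 2 * 1840.167 * 0.4705643
swath = 1731.8337 km

1731.8337 km


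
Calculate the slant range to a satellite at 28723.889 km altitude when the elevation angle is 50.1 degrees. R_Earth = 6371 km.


h = 28723.889 km, el = 50.1 deg
d = -R_E*sin(el) + sqrt((R_E*sin(el))^2 + 2*R_E*h + h^2)
d = -6371.0000*sin(0.87441) + sqrt((6371.0000*0.7671652)^2 + 2*6371.0000*28723.889 + 28723.889^2)
d = 29968.5282 km

29968.5282 km


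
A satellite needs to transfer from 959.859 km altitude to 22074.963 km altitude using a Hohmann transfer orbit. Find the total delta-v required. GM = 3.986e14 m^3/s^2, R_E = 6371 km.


r1 = 7330.8590 km = 7.330859e+06 m
r2 = 28445.9630 km = 2.8445963e+07 m
dv1 = sqrt(mu/r1)*(sqrt(2*r2/(r1+r2)) - 1) = 1924.7614 m/s
dv2 = sqrt(mu/r2)*(1 - sqrt(2*r1/(r1+r2))) = 1346.9839 m/s
total dv = |dv1| + |dv2| = 1924.7614 + 1346.9839 = 3271.7453 m/s = 3.2717 km/s

3.2717 km/s


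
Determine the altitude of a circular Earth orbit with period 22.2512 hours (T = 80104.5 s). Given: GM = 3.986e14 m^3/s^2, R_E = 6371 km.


T = 80104.5 s
r = (mu*T^2/(4*pi^2))^(1/3) = (3.986e14 * 80104.5^2 / (4*pi^2))^(1/3)
r = 4.0163399e+07 m = 40163.3992 km
alt = r - R_E = 40163.3992 - 6371 = 33792.3992 km

33792.3992 km


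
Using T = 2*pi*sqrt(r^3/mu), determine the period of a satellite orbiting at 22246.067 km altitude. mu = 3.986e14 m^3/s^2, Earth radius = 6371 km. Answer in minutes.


r = 28617.0670 km = 2.8617067e+07 m
T = 2*pi*sqrt(r^3/mu) = 2*pi*sqrt(2.3435561e+22 / 3.986e14)
T = 48178.0149 s = 802.9669 min

802.9669 minutes


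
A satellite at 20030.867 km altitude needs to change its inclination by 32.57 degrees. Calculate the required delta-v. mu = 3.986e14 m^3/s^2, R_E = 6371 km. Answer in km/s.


r = 26401.8670 km = 2.6401867e+07 m
V = sqrt(mu/r) = 3885.5395 m/s
di = 32.57 deg = 0.5684537 rad
dV = 2*V*sin(di/2) = 2*3885.5395*sin(0.2842269)
dV = 2179.1304 m/s = 2.1791 km/s

2.1791 km/s


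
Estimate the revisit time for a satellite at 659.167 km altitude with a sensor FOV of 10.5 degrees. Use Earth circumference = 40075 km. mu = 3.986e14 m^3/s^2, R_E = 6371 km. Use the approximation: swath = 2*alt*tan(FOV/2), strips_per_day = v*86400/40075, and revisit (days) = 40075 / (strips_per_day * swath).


swath = 2*659.167*tan(0.09162979) = 121.1379 km
v = sqrt(mu/r) = 7529.8414 m/s = 7.5298 km/s
strips/day = v*86400/40075 = 7.5298*86400/40075 = 16.2340
coverage/day = strips * swath = 16.2340 * 121.1379 = 1966.5545 km
revisit = 40075 / 1966.5545 = 20.3783 days

20.3783 days


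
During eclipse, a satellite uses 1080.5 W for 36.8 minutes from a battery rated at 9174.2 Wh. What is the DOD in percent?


E_used = P * t / 60 = 1080.5 * 36.8 / 60 = 662.7067 Wh
DOD = E_used / E_total * 100 = 662.7067 / 9174.2 * 100
DOD = 7.2236 %

7.2236 %


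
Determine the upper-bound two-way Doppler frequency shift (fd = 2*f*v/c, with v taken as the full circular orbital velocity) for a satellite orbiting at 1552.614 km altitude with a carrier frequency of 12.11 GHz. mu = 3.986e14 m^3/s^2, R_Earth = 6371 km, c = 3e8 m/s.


r = 7.923614e+06 m
v = sqrt(mu/r) = 7092.6249 m/s (worst-case radial velocity)
f = 12.11 GHz = 1.211e+10 Hz
fd = 2*f*v/c = 2*1.211e+10*7092.6249/3.0e+08
fd = 572611.2495 Hz

572611.2495 Hz


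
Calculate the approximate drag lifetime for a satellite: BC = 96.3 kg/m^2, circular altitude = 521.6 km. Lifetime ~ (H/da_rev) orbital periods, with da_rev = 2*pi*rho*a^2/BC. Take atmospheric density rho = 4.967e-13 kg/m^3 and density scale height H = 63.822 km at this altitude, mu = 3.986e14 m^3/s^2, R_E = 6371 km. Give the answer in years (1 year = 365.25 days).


a = R_E + alt = 6892.6000 km = 6.8926e+06 m
da_rev = 2*pi*rho*a^2/BC = 2*pi*4.967e-13*(6.8926e+06)^2/96.3 = 1.539621 m per revolution
N = H/da_rev = 63822.0000 m / 1.539621 m = 41453.0526 revolutions
P = 2*pi*sqrt(a^3/mu) = 5694.8965 s
lifetime = N*P = 41453.0526 * 5694.8965 = 2.3607084e+08 s = 2732.3014 days
years = 2732.3014 / 365.25 = 7.4806 years

7.4806 years


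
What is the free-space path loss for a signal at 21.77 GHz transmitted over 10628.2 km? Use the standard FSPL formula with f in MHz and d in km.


f = 21.77 GHz = 21770.0000 MHz
d = 10628.2 km
FSPL = 32.44 + 20*log10(21770.0000) + 20*log10(10628.2)
FSPL = 32.44 + 86.7572 + 80.5292
FSPL = 199.7264 dB

199.7264 dB


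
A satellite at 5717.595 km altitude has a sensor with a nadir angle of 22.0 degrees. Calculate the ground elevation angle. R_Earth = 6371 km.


r = R_E + alt = 12088.5950 km
Law of sines in the satellite / Earth-center / ground-point triangle:
  sin(nadir)/R_E = sin(90 + el)/r  =>  cos(el) = (r/R_E)*sin(nadir)
cos(el) = (12088.5950 / 6371.0000) * sin(22.0 deg) = 0.7107938
el = arccos(0.7107938) = 44.7005 deg
(Earth-central angle = 90 - nadir - el = 23.2995 deg)

44.7005 degrees


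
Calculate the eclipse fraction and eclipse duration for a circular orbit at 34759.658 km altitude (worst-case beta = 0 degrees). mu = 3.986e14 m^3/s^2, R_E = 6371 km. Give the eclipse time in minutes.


r = 41130.6580 km
T = 1383.5933 min
Eclipse fraction = arcsin(R_E/r)/pi = arcsin(6371.0000/41130.6580)/pi
= arcsin(0.1548966)/pi = 0.04950445
Eclipse duration = 0.04950445 * 1383.5933 = 68.4940 min

68.4940 minutes


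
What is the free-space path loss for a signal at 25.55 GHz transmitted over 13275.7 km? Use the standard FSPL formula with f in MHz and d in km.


f = 25.55 GHz = 25550.0000 MHz
d = 13275.7 km
FSPL = 32.44 + 20*log10(25550.0000) + 20*log10(13275.7)
FSPL = 32.44 + 88.1478 + 82.4611
FSPL = 203.0490 dB

203.0490 dB


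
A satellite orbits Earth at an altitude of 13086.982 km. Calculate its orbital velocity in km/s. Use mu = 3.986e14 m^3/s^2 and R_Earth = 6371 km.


r = R_E + alt = 6371.0 + 13086.982 = 19457.9820 km = 1.9457982e+07 m
v = sqrt(mu/r) = sqrt(3.986e14 / 1.9457982e+07) = 4526.0542 m/s = 4.5261 km/s

4.5261 km/s
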